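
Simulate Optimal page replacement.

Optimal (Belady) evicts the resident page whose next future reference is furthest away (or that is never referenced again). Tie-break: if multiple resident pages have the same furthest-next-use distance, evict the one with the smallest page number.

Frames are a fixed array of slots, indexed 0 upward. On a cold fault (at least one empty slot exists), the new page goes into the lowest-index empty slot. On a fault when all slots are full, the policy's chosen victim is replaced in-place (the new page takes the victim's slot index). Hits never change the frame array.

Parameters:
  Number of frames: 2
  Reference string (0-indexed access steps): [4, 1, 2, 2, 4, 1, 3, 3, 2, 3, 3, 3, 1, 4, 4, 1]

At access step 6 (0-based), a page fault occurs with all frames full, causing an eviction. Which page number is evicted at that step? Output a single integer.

Answer: 1

Derivation:
Step 0: ref 4 -> FAULT, frames=[4,-]
Step 1: ref 1 -> FAULT, frames=[4,1]
Step 2: ref 2 -> FAULT, evict 1, frames=[4,2]
Step 3: ref 2 -> HIT, frames=[4,2]
Step 4: ref 4 -> HIT, frames=[4,2]
Step 5: ref 1 -> FAULT, evict 4, frames=[1,2]
Step 6: ref 3 -> FAULT, evict 1, frames=[3,2]
At step 6: evicted page 1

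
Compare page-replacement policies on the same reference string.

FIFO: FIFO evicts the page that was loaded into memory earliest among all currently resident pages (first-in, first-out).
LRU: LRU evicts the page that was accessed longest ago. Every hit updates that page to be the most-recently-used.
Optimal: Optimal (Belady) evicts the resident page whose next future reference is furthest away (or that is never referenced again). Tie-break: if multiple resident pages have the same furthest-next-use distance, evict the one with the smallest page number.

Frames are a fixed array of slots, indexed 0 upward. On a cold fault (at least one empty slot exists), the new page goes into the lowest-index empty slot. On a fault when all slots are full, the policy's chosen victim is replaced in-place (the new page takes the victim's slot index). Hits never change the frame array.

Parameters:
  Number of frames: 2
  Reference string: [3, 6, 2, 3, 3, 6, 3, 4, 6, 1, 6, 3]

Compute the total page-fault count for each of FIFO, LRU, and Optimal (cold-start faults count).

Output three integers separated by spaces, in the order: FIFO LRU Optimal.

--- FIFO ---
  step 0: ref 3 -> FAULT, frames=[3,-] (faults so far: 1)
  step 1: ref 6 -> FAULT, frames=[3,6] (faults so far: 2)
  step 2: ref 2 -> FAULT, evict 3, frames=[2,6] (faults so far: 3)
  step 3: ref 3 -> FAULT, evict 6, frames=[2,3] (faults so far: 4)
  step 4: ref 3 -> HIT, frames=[2,3] (faults so far: 4)
  step 5: ref 6 -> FAULT, evict 2, frames=[6,3] (faults so far: 5)
  step 6: ref 3 -> HIT, frames=[6,3] (faults so far: 5)
  step 7: ref 4 -> FAULT, evict 3, frames=[6,4] (faults so far: 6)
  step 8: ref 6 -> HIT, frames=[6,4] (faults so far: 6)
  step 9: ref 1 -> FAULT, evict 6, frames=[1,4] (faults so far: 7)
  step 10: ref 6 -> FAULT, evict 4, frames=[1,6] (faults so far: 8)
  step 11: ref 3 -> FAULT, evict 1, frames=[3,6] (faults so far: 9)
  FIFO total faults: 9
--- LRU ---
  step 0: ref 3 -> FAULT, frames=[3,-] (faults so far: 1)
  step 1: ref 6 -> FAULT, frames=[3,6] (faults so far: 2)
  step 2: ref 2 -> FAULT, evict 3, frames=[2,6] (faults so far: 3)
  step 3: ref 3 -> FAULT, evict 6, frames=[2,3] (faults so far: 4)
  step 4: ref 3 -> HIT, frames=[2,3] (faults so far: 4)
  step 5: ref 6 -> FAULT, evict 2, frames=[6,3] (faults so far: 5)
  step 6: ref 3 -> HIT, frames=[6,3] (faults so far: 5)
  step 7: ref 4 -> FAULT, evict 6, frames=[4,3] (faults so far: 6)
  step 8: ref 6 -> FAULT, evict 3, frames=[4,6] (faults so far: 7)
  step 9: ref 1 -> FAULT, evict 4, frames=[1,6] (faults so far: 8)
  step 10: ref 6 -> HIT, frames=[1,6] (faults so far: 8)
  step 11: ref 3 -> FAULT, evict 1, frames=[3,6] (faults so far: 9)
  LRU total faults: 9
--- Optimal ---
  step 0: ref 3 -> FAULT, frames=[3,-] (faults so far: 1)
  step 1: ref 6 -> FAULT, frames=[3,6] (faults so far: 2)
  step 2: ref 2 -> FAULT, evict 6, frames=[3,2] (faults so far: 3)
  step 3: ref 3 -> HIT, frames=[3,2] (faults so far: 3)
  step 4: ref 3 -> HIT, frames=[3,2] (faults so far: 3)
  step 5: ref 6 -> FAULT, evict 2, frames=[3,6] (faults so far: 4)
  step 6: ref 3 -> HIT, frames=[3,6] (faults so far: 4)
  step 7: ref 4 -> FAULT, evict 3, frames=[4,6] (faults so far: 5)
  step 8: ref 6 -> HIT, frames=[4,6] (faults so far: 5)
  step 9: ref 1 -> FAULT, evict 4, frames=[1,6] (faults so far: 6)
  step 10: ref 6 -> HIT, frames=[1,6] (faults so far: 6)
  step 11: ref 3 -> FAULT, evict 1, frames=[3,6] (faults so far: 7)
  Optimal total faults: 7

Answer: 9 9 7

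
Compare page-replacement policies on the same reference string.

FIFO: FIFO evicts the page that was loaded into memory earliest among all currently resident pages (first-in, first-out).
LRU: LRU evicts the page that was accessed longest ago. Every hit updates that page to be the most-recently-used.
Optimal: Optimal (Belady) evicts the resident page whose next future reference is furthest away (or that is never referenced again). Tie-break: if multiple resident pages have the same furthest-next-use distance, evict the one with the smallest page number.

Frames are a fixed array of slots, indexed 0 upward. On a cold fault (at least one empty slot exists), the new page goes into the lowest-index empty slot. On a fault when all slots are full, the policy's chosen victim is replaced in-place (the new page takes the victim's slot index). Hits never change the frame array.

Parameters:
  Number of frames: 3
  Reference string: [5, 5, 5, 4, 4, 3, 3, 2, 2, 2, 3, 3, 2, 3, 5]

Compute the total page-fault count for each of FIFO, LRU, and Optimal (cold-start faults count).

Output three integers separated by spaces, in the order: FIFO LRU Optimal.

--- FIFO ---
  step 0: ref 5 -> FAULT, frames=[5,-,-] (faults so far: 1)
  step 1: ref 5 -> HIT, frames=[5,-,-] (faults so far: 1)
  step 2: ref 5 -> HIT, frames=[5,-,-] (faults so far: 1)
  step 3: ref 4 -> FAULT, frames=[5,4,-] (faults so far: 2)
  step 4: ref 4 -> HIT, frames=[5,4,-] (faults so far: 2)
  step 5: ref 3 -> FAULT, frames=[5,4,3] (faults so far: 3)
  step 6: ref 3 -> HIT, frames=[5,4,3] (faults so far: 3)
  step 7: ref 2 -> FAULT, evict 5, frames=[2,4,3] (faults so far: 4)
  step 8: ref 2 -> HIT, frames=[2,4,3] (faults so far: 4)
  step 9: ref 2 -> HIT, frames=[2,4,3] (faults so far: 4)
  step 10: ref 3 -> HIT, frames=[2,4,3] (faults so far: 4)
  step 11: ref 3 -> HIT, frames=[2,4,3] (faults so far: 4)
  step 12: ref 2 -> HIT, frames=[2,4,3] (faults so far: 4)
  step 13: ref 3 -> HIT, frames=[2,4,3] (faults so far: 4)
  step 14: ref 5 -> FAULT, evict 4, frames=[2,5,3] (faults so far: 5)
  FIFO total faults: 5
--- LRU ---
  step 0: ref 5 -> FAULT, frames=[5,-,-] (faults so far: 1)
  step 1: ref 5 -> HIT, frames=[5,-,-] (faults so far: 1)
  step 2: ref 5 -> HIT, frames=[5,-,-] (faults so far: 1)
  step 3: ref 4 -> FAULT, frames=[5,4,-] (faults so far: 2)
  step 4: ref 4 -> HIT, frames=[5,4,-] (faults so far: 2)
  step 5: ref 3 -> FAULT, frames=[5,4,3] (faults so far: 3)
  step 6: ref 3 -> HIT, frames=[5,4,3] (faults so far: 3)
  step 7: ref 2 -> FAULT, evict 5, frames=[2,4,3] (faults so far: 4)
  step 8: ref 2 -> HIT, frames=[2,4,3] (faults so far: 4)
  step 9: ref 2 -> HIT, frames=[2,4,3] (faults so far: 4)
  step 10: ref 3 -> HIT, frames=[2,4,3] (faults so far: 4)
  step 11: ref 3 -> HIT, frames=[2,4,3] (faults so far: 4)
  step 12: ref 2 -> HIT, frames=[2,4,3] (faults so far: 4)
  step 13: ref 3 -> HIT, frames=[2,4,3] (faults so far: 4)
  step 14: ref 5 -> FAULT, evict 4, frames=[2,5,3] (faults so far: 5)
  LRU total faults: 5
--- Optimal ---
  step 0: ref 5 -> FAULT, frames=[5,-,-] (faults so far: 1)
  step 1: ref 5 -> HIT, frames=[5,-,-] (faults so far: 1)
  step 2: ref 5 -> HIT, frames=[5,-,-] (faults so far: 1)
  step 3: ref 4 -> FAULT, frames=[5,4,-] (faults so far: 2)
  step 4: ref 4 -> HIT, frames=[5,4,-] (faults so far: 2)
  step 5: ref 3 -> FAULT, frames=[5,4,3] (faults so far: 3)
  step 6: ref 3 -> HIT, frames=[5,4,3] (faults so far: 3)
  step 7: ref 2 -> FAULT, evict 4, frames=[5,2,3] (faults so far: 4)
  step 8: ref 2 -> HIT, frames=[5,2,3] (faults so far: 4)
  step 9: ref 2 -> HIT, frames=[5,2,3] (faults so far: 4)
  step 10: ref 3 -> HIT, frames=[5,2,3] (faults so far: 4)
  step 11: ref 3 -> HIT, frames=[5,2,3] (faults so far: 4)
  step 12: ref 2 -> HIT, frames=[5,2,3] (faults so far: 4)
  step 13: ref 3 -> HIT, frames=[5,2,3] (faults so far: 4)
  step 14: ref 5 -> HIT, frames=[5,2,3] (faults so far: 4)
  Optimal total faults: 4

Answer: 5 5 4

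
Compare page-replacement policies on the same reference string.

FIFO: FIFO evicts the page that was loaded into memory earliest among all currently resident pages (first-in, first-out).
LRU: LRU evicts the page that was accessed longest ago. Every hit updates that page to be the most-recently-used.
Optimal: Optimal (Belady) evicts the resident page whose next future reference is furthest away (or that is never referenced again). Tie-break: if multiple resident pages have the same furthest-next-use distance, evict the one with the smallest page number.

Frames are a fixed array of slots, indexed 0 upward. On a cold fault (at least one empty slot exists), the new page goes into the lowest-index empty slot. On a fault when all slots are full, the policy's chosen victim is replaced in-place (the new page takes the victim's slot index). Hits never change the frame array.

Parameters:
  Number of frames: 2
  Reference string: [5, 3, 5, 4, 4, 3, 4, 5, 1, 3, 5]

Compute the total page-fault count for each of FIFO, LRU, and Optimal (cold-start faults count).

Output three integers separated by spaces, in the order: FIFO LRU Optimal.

Answer: 7 8 6

Derivation:
--- FIFO ---
  step 0: ref 5 -> FAULT, frames=[5,-] (faults so far: 1)
  step 1: ref 3 -> FAULT, frames=[5,3] (faults so far: 2)
  step 2: ref 5 -> HIT, frames=[5,3] (faults so far: 2)
  step 3: ref 4 -> FAULT, evict 5, frames=[4,3] (faults so far: 3)
  step 4: ref 4 -> HIT, frames=[4,3] (faults so far: 3)
  step 5: ref 3 -> HIT, frames=[4,3] (faults so far: 3)
  step 6: ref 4 -> HIT, frames=[4,3] (faults so far: 3)
  step 7: ref 5 -> FAULT, evict 3, frames=[4,5] (faults so far: 4)
  step 8: ref 1 -> FAULT, evict 4, frames=[1,5] (faults so far: 5)
  step 9: ref 3 -> FAULT, evict 5, frames=[1,3] (faults so far: 6)
  step 10: ref 5 -> FAULT, evict 1, frames=[5,3] (faults so far: 7)
  FIFO total faults: 7
--- LRU ---
  step 0: ref 5 -> FAULT, frames=[5,-] (faults so far: 1)
  step 1: ref 3 -> FAULT, frames=[5,3] (faults so far: 2)
  step 2: ref 5 -> HIT, frames=[5,3] (faults so far: 2)
  step 3: ref 4 -> FAULT, evict 3, frames=[5,4] (faults so far: 3)
  step 4: ref 4 -> HIT, frames=[5,4] (faults so far: 3)
  step 5: ref 3 -> FAULT, evict 5, frames=[3,4] (faults so far: 4)
  step 6: ref 4 -> HIT, frames=[3,4] (faults so far: 4)
  step 7: ref 5 -> FAULT, evict 3, frames=[5,4] (faults so far: 5)
  step 8: ref 1 -> FAULT, evict 4, frames=[5,1] (faults so far: 6)
  step 9: ref 3 -> FAULT, evict 5, frames=[3,1] (faults so far: 7)
  step 10: ref 5 -> FAULT, evict 1, frames=[3,5] (faults so far: 8)
  LRU total faults: 8
--- Optimal ---
  step 0: ref 5 -> FAULT, frames=[5,-] (faults so far: 1)
  step 1: ref 3 -> FAULT, frames=[5,3] (faults so far: 2)
  step 2: ref 5 -> HIT, frames=[5,3] (faults so far: 2)
  step 3: ref 4 -> FAULT, evict 5, frames=[4,3] (faults so far: 3)
  step 4: ref 4 -> HIT, frames=[4,3] (faults so far: 3)
  step 5: ref 3 -> HIT, frames=[4,3] (faults so far: 3)
  step 6: ref 4 -> HIT, frames=[4,3] (faults so far: 3)
  step 7: ref 5 -> FAULT, evict 4, frames=[5,3] (faults so far: 4)
  step 8: ref 1 -> FAULT, evict 5, frames=[1,3] (faults so far: 5)
  step 9: ref 3 -> HIT, frames=[1,3] (faults so far: 5)
  step 10: ref 5 -> FAULT, evict 1, frames=[5,3] (faults so far: 6)
  Optimal total faults: 6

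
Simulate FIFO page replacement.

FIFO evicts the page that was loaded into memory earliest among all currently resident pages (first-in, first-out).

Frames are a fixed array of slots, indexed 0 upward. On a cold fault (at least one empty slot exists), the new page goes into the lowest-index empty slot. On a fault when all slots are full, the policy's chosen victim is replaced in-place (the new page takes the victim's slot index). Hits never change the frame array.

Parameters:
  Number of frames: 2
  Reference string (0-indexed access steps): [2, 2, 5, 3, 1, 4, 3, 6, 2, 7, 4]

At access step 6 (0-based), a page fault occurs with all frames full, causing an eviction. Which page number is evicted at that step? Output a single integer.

Answer: 1

Derivation:
Step 0: ref 2 -> FAULT, frames=[2,-]
Step 1: ref 2 -> HIT, frames=[2,-]
Step 2: ref 5 -> FAULT, frames=[2,5]
Step 3: ref 3 -> FAULT, evict 2, frames=[3,5]
Step 4: ref 1 -> FAULT, evict 5, frames=[3,1]
Step 5: ref 4 -> FAULT, evict 3, frames=[4,1]
Step 6: ref 3 -> FAULT, evict 1, frames=[4,3]
At step 6: evicted page 1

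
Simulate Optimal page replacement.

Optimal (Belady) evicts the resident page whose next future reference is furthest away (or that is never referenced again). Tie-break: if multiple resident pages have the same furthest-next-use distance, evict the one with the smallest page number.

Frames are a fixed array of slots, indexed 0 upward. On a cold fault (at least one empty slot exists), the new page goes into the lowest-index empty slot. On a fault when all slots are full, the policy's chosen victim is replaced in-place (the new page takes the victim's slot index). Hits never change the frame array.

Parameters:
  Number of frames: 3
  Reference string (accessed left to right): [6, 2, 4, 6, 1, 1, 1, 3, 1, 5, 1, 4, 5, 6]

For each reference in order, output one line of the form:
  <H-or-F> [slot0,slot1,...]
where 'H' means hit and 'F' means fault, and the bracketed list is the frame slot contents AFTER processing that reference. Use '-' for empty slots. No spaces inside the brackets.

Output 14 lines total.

F [6,-,-]
F [6,2,-]
F [6,2,4]
H [6,2,4]
F [6,1,4]
H [6,1,4]
H [6,1,4]
F [3,1,4]
H [3,1,4]
F [5,1,4]
H [5,1,4]
H [5,1,4]
H [5,1,4]
F [5,6,4]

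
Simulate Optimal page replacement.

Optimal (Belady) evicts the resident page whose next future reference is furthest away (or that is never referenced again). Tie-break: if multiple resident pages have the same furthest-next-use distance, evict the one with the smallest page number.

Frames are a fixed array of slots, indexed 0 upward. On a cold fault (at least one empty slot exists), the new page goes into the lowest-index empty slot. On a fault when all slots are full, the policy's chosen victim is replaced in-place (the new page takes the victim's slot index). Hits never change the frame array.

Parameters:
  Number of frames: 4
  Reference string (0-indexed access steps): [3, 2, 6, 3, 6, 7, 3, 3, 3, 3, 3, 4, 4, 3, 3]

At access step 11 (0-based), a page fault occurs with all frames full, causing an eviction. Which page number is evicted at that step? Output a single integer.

Step 0: ref 3 -> FAULT, frames=[3,-,-,-]
Step 1: ref 2 -> FAULT, frames=[3,2,-,-]
Step 2: ref 6 -> FAULT, frames=[3,2,6,-]
Step 3: ref 3 -> HIT, frames=[3,2,6,-]
Step 4: ref 6 -> HIT, frames=[3,2,6,-]
Step 5: ref 7 -> FAULT, frames=[3,2,6,7]
Step 6: ref 3 -> HIT, frames=[3,2,6,7]
Step 7: ref 3 -> HIT, frames=[3,2,6,7]
Step 8: ref 3 -> HIT, frames=[3,2,6,7]
Step 9: ref 3 -> HIT, frames=[3,2,6,7]
Step 10: ref 3 -> HIT, frames=[3,2,6,7]
Step 11: ref 4 -> FAULT, evict 2, frames=[3,4,6,7]
At step 11: evicted page 2

Answer: 2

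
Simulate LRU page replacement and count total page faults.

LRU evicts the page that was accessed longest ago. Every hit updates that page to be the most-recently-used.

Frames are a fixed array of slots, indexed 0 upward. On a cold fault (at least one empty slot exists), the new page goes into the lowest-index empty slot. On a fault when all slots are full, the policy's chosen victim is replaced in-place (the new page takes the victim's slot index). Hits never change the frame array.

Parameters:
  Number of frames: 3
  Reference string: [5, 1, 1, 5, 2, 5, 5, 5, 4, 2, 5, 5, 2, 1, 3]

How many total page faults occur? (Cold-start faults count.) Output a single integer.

Step 0: ref 5 → FAULT, frames=[5,-,-]
Step 1: ref 1 → FAULT, frames=[5,1,-]
Step 2: ref 1 → HIT, frames=[5,1,-]
Step 3: ref 5 → HIT, frames=[5,1,-]
Step 4: ref 2 → FAULT, frames=[5,1,2]
Step 5: ref 5 → HIT, frames=[5,1,2]
Step 6: ref 5 → HIT, frames=[5,1,2]
Step 7: ref 5 → HIT, frames=[5,1,2]
Step 8: ref 4 → FAULT (evict 1), frames=[5,4,2]
Step 9: ref 2 → HIT, frames=[5,4,2]
Step 10: ref 5 → HIT, frames=[5,4,2]
Step 11: ref 5 → HIT, frames=[5,4,2]
Step 12: ref 2 → HIT, frames=[5,4,2]
Step 13: ref 1 → FAULT (evict 4), frames=[5,1,2]
Step 14: ref 3 → FAULT (evict 5), frames=[3,1,2]
Total faults: 6

Answer: 6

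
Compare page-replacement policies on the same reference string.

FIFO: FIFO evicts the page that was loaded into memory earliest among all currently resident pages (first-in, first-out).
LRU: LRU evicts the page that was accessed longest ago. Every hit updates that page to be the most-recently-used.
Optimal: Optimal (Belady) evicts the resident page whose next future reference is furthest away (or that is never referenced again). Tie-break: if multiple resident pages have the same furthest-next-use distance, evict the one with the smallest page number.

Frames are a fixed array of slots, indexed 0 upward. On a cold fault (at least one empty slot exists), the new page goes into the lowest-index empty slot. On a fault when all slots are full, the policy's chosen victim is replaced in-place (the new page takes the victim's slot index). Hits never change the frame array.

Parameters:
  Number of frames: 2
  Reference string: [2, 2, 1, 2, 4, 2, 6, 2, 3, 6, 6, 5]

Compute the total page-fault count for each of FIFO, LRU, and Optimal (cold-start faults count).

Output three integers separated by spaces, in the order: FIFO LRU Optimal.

Answer: 7 7 6

Derivation:
--- FIFO ---
  step 0: ref 2 -> FAULT, frames=[2,-] (faults so far: 1)
  step 1: ref 2 -> HIT, frames=[2,-] (faults so far: 1)
  step 2: ref 1 -> FAULT, frames=[2,1] (faults so far: 2)
  step 3: ref 2 -> HIT, frames=[2,1] (faults so far: 2)
  step 4: ref 4 -> FAULT, evict 2, frames=[4,1] (faults so far: 3)
  step 5: ref 2 -> FAULT, evict 1, frames=[4,2] (faults so far: 4)
  step 6: ref 6 -> FAULT, evict 4, frames=[6,2] (faults so far: 5)
  step 7: ref 2 -> HIT, frames=[6,2] (faults so far: 5)
  step 8: ref 3 -> FAULT, evict 2, frames=[6,3] (faults so far: 6)
  step 9: ref 6 -> HIT, frames=[6,3] (faults so far: 6)
  step 10: ref 6 -> HIT, frames=[6,3] (faults so far: 6)
  step 11: ref 5 -> FAULT, evict 6, frames=[5,3] (faults so far: 7)
  FIFO total faults: 7
--- LRU ---
  step 0: ref 2 -> FAULT, frames=[2,-] (faults so far: 1)
  step 1: ref 2 -> HIT, frames=[2,-] (faults so far: 1)
  step 2: ref 1 -> FAULT, frames=[2,1] (faults so far: 2)
  step 3: ref 2 -> HIT, frames=[2,1] (faults so far: 2)
  step 4: ref 4 -> FAULT, evict 1, frames=[2,4] (faults so far: 3)
  step 5: ref 2 -> HIT, frames=[2,4] (faults so far: 3)
  step 6: ref 6 -> FAULT, evict 4, frames=[2,6] (faults so far: 4)
  step 7: ref 2 -> HIT, frames=[2,6] (faults so far: 4)
  step 8: ref 3 -> FAULT, evict 6, frames=[2,3] (faults so far: 5)
  step 9: ref 6 -> FAULT, evict 2, frames=[6,3] (faults so far: 6)
  step 10: ref 6 -> HIT, frames=[6,3] (faults so far: 6)
  step 11: ref 5 -> FAULT, evict 3, frames=[6,5] (faults so far: 7)
  LRU total faults: 7
--- Optimal ---
  step 0: ref 2 -> FAULT, frames=[2,-] (faults so far: 1)
  step 1: ref 2 -> HIT, frames=[2,-] (faults so far: 1)
  step 2: ref 1 -> FAULT, frames=[2,1] (faults so far: 2)
  step 3: ref 2 -> HIT, frames=[2,1] (faults so far: 2)
  step 4: ref 4 -> FAULT, evict 1, frames=[2,4] (faults so far: 3)
  step 5: ref 2 -> HIT, frames=[2,4] (faults so far: 3)
  step 6: ref 6 -> FAULT, evict 4, frames=[2,6] (faults so far: 4)
  step 7: ref 2 -> HIT, frames=[2,6] (faults so far: 4)
  step 8: ref 3 -> FAULT, evict 2, frames=[3,6] (faults so far: 5)
  step 9: ref 6 -> HIT, frames=[3,6] (faults so far: 5)
  step 10: ref 6 -> HIT, frames=[3,6] (faults so far: 5)
  step 11: ref 5 -> FAULT, evict 3, frames=[5,6] (faults so far: 6)
  Optimal total faults: 6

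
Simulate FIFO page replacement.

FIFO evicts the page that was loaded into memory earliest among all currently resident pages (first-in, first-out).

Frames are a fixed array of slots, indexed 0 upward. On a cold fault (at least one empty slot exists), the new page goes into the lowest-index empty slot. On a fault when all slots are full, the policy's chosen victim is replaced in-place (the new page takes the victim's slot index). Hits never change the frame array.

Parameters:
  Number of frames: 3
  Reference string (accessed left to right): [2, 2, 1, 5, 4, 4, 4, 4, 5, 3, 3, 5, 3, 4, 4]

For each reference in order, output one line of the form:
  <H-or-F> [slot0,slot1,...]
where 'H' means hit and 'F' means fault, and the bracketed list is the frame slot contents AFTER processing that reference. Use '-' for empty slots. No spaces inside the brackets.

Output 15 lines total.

F [2,-,-]
H [2,-,-]
F [2,1,-]
F [2,1,5]
F [4,1,5]
H [4,1,5]
H [4,1,5]
H [4,1,5]
H [4,1,5]
F [4,3,5]
H [4,3,5]
H [4,3,5]
H [4,3,5]
H [4,3,5]
H [4,3,5]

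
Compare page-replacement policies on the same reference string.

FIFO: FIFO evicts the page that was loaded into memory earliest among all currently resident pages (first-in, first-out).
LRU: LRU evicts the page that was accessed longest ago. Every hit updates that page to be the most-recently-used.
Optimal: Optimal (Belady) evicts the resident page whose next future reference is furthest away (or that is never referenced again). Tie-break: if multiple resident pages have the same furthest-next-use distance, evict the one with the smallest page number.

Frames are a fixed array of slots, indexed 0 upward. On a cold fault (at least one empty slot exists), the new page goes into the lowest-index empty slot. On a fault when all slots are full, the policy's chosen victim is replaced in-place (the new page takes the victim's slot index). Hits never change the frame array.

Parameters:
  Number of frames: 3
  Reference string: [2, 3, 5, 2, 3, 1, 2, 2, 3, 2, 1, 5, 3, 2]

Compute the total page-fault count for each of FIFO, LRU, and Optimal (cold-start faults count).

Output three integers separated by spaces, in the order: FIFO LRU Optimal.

--- FIFO ---
  step 0: ref 2 -> FAULT, frames=[2,-,-] (faults so far: 1)
  step 1: ref 3 -> FAULT, frames=[2,3,-] (faults so far: 2)
  step 2: ref 5 -> FAULT, frames=[2,3,5] (faults so far: 3)
  step 3: ref 2 -> HIT, frames=[2,3,5] (faults so far: 3)
  step 4: ref 3 -> HIT, frames=[2,3,5] (faults so far: 3)
  step 5: ref 1 -> FAULT, evict 2, frames=[1,3,5] (faults so far: 4)
  step 6: ref 2 -> FAULT, evict 3, frames=[1,2,5] (faults so far: 5)
  step 7: ref 2 -> HIT, frames=[1,2,5] (faults so far: 5)
  step 8: ref 3 -> FAULT, evict 5, frames=[1,2,3] (faults so far: 6)
  step 9: ref 2 -> HIT, frames=[1,2,3] (faults so far: 6)
  step 10: ref 1 -> HIT, frames=[1,2,3] (faults so far: 6)
  step 11: ref 5 -> FAULT, evict 1, frames=[5,2,3] (faults so far: 7)
  step 12: ref 3 -> HIT, frames=[5,2,3] (faults so far: 7)
  step 13: ref 2 -> HIT, frames=[5,2,3] (faults so far: 7)
  FIFO total faults: 7
--- LRU ---
  step 0: ref 2 -> FAULT, frames=[2,-,-] (faults so far: 1)
  step 1: ref 3 -> FAULT, frames=[2,3,-] (faults so far: 2)
  step 2: ref 5 -> FAULT, frames=[2,3,5] (faults so far: 3)
  step 3: ref 2 -> HIT, frames=[2,3,5] (faults so far: 3)
  step 4: ref 3 -> HIT, frames=[2,3,5] (faults so far: 3)
  step 5: ref 1 -> FAULT, evict 5, frames=[2,3,1] (faults so far: 4)
  step 6: ref 2 -> HIT, frames=[2,3,1] (faults so far: 4)
  step 7: ref 2 -> HIT, frames=[2,3,1] (faults so far: 4)
  step 8: ref 3 -> HIT, frames=[2,3,1] (faults so far: 4)
  step 9: ref 2 -> HIT, frames=[2,3,1] (faults so far: 4)
  step 10: ref 1 -> HIT, frames=[2,3,1] (faults so far: 4)
  step 11: ref 5 -> FAULT, evict 3, frames=[2,5,1] (faults so far: 5)
  step 12: ref 3 -> FAULT, evict 2, frames=[3,5,1] (faults so far: 6)
  step 13: ref 2 -> FAULT, evict 1, frames=[3,5,2] (faults so far: 7)
  LRU total faults: 7
--- Optimal ---
  step 0: ref 2 -> FAULT, frames=[2,-,-] (faults so far: 1)
  step 1: ref 3 -> FAULT, frames=[2,3,-] (faults so far: 2)
  step 2: ref 5 -> FAULT, frames=[2,3,5] (faults so far: 3)
  step 3: ref 2 -> HIT, frames=[2,3,5] (faults so far: 3)
  step 4: ref 3 -> HIT, frames=[2,3,5] (faults so far: 3)
  step 5: ref 1 -> FAULT, evict 5, frames=[2,3,1] (faults so far: 4)
  step 6: ref 2 -> HIT, frames=[2,3,1] (faults so far: 4)
  step 7: ref 2 -> HIT, frames=[2,3,1] (faults so far: 4)
  step 8: ref 3 -> HIT, frames=[2,3,1] (faults so far: 4)
  step 9: ref 2 -> HIT, frames=[2,3,1] (faults so far: 4)
  step 10: ref 1 -> HIT, frames=[2,3,1] (faults so far: 4)
  step 11: ref 5 -> FAULT, evict 1, frames=[2,3,5] (faults so far: 5)
  step 12: ref 3 -> HIT, frames=[2,3,5] (faults so far: 5)
  step 13: ref 2 -> HIT, frames=[2,3,5] (faults so far: 5)
  Optimal total faults: 5

Answer: 7 7 5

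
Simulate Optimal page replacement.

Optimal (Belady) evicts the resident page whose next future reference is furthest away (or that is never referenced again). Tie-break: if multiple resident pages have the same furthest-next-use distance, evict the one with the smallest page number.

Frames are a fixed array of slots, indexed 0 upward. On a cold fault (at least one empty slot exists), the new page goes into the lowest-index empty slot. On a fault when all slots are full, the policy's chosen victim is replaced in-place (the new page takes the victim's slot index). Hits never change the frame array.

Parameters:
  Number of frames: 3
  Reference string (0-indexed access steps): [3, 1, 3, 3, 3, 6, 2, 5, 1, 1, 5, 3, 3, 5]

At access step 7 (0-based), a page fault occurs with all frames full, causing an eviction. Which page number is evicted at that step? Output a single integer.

Step 0: ref 3 -> FAULT, frames=[3,-,-]
Step 1: ref 1 -> FAULT, frames=[3,1,-]
Step 2: ref 3 -> HIT, frames=[3,1,-]
Step 3: ref 3 -> HIT, frames=[3,1,-]
Step 4: ref 3 -> HIT, frames=[3,1,-]
Step 5: ref 6 -> FAULT, frames=[3,1,6]
Step 6: ref 2 -> FAULT, evict 6, frames=[3,1,2]
Step 7: ref 5 -> FAULT, evict 2, frames=[3,1,5]
At step 7: evicted page 2

Answer: 2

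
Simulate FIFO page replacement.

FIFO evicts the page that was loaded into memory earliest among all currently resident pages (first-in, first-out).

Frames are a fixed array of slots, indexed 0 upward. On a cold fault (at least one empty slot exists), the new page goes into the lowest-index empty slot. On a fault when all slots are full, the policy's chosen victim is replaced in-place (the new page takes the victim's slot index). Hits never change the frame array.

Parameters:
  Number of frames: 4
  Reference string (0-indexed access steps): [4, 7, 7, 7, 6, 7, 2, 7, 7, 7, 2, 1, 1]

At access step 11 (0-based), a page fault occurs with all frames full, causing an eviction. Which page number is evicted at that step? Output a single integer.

Answer: 4

Derivation:
Step 0: ref 4 -> FAULT, frames=[4,-,-,-]
Step 1: ref 7 -> FAULT, frames=[4,7,-,-]
Step 2: ref 7 -> HIT, frames=[4,7,-,-]
Step 3: ref 7 -> HIT, frames=[4,7,-,-]
Step 4: ref 6 -> FAULT, frames=[4,7,6,-]
Step 5: ref 7 -> HIT, frames=[4,7,6,-]
Step 6: ref 2 -> FAULT, frames=[4,7,6,2]
Step 7: ref 7 -> HIT, frames=[4,7,6,2]
Step 8: ref 7 -> HIT, frames=[4,7,6,2]
Step 9: ref 7 -> HIT, frames=[4,7,6,2]
Step 10: ref 2 -> HIT, frames=[4,7,6,2]
Step 11: ref 1 -> FAULT, evict 4, frames=[1,7,6,2]
At step 11: evicted page 4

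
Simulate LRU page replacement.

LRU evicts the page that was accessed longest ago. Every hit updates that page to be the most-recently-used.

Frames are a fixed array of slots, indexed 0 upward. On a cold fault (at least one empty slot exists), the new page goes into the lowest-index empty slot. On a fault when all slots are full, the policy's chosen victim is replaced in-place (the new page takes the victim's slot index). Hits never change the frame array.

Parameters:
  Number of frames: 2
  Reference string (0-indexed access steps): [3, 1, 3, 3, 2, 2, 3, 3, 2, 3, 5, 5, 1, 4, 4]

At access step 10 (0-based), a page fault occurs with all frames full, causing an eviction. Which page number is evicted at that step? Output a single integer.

Answer: 2

Derivation:
Step 0: ref 3 -> FAULT, frames=[3,-]
Step 1: ref 1 -> FAULT, frames=[3,1]
Step 2: ref 3 -> HIT, frames=[3,1]
Step 3: ref 3 -> HIT, frames=[3,1]
Step 4: ref 2 -> FAULT, evict 1, frames=[3,2]
Step 5: ref 2 -> HIT, frames=[3,2]
Step 6: ref 3 -> HIT, frames=[3,2]
Step 7: ref 3 -> HIT, frames=[3,2]
Step 8: ref 2 -> HIT, frames=[3,2]
Step 9: ref 3 -> HIT, frames=[3,2]
Step 10: ref 5 -> FAULT, evict 2, frames=[3,5]
At step 10: evicted page 2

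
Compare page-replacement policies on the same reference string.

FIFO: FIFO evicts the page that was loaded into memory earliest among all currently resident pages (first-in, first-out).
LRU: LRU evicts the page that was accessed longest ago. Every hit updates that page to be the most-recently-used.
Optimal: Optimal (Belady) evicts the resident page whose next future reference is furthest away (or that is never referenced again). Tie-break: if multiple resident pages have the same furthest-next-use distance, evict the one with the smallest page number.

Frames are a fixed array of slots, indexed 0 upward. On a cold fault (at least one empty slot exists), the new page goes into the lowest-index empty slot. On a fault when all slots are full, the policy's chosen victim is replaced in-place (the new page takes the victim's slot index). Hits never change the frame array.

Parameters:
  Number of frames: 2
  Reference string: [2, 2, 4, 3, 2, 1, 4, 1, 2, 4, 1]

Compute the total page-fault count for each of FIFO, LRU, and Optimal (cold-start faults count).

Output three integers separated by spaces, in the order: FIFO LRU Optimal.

--- FIFO ---
  step 0: ref 2 -> FAULT, frames=[2,-] (faults so far: 1)
  step 1: ref 2 -> HIT, frames=[2,-] (faults so far: 1)
  step 2: ref 4 -> FAULT, frames=[2,4] (faults so far: 2)
  step 3: ref 3 -> FAULT, evict 2, frames=[3,4] (faults so far: 3)
  step 4: ref 2 -> FAULT, evict 4, frames=[3,2] (faults so far: 4)
  step 5: ref 1 -> FAULT, evict 3, frames=[1,2] (faults so far: 5)
  step 6: ref 4 -> FAULT, evict 2, frames=[1,4] (faults so far: 6)
  step 7: ref 1 -> HIT, frames=[1,4] (faults so far: 6)
  step 8: ref 2 -> FAULT, evict 1, frames=[2,4] (faults so far: 7)
  step 9: ref 4 -> HIT, frames=[2,4] (faults so far: 7)
  step 10: ref 1 -> FAULT, evict 4, frames=[2,1] (faults so far: 8)
  FIFO total faults: 8
--- LRU ---
  step 0: ref 2 -> FAULT, frames=[2,-] (faults so far: 1)
  step 1: ref 2 -> HIT, frames=[2,-] (faults so far: 1)
  step 2: ref 4 -> FAULT, frames=[2,4] (faults so far: 2)
  step 3: ref 3 -> FAULT, evict 2, frames=[3,4] (faults so far: 3)
  step 4: ref 2 -> FAULT, evict 4, frames=[3,2] (faults so far: 4)
  step 5: ref 1 -> FAULT, evict 3, frames=[1,2] (faults so far: 5)
  step 6: ref 4 -> FAULT, evict 2, frames=[1,4] (faults so far: 6)
  step 7: ref 1 -> HIT, frames=[1,4] (faults so far: 6)
  step 8: ref 2 -> FAULT, evict 4, frames=[1,2] (faults so far: 7)
  step 9: ref 4 -> FAULT, evict 1, frames=[4,2] (faults so far: 8)
  step 10: ref 1 -> FAULT, evict 2, frames=[4,1] (faults so far: 9)
  LRU total faults: 9
--- Optimal ---
  step 0: ref 2 -> FAULT, frames=[2,-] (faults so far: 1)
  step 1: ref 2 -> HIT, frames=[2,-] (faults so far: 1)
  step 2: ref 4 -> FAULT, frames=[2,4] (faults so far: 2)
  step 3: ref 3 -> FAULT, evict 4, frames=[2,3] (faults so far: 3)
  step 4: ref 2 -> HIT, frames=[2,3] (faults so far: 3)
  step 5: ref 1 -> FAULT, evict 3, frames=[2,1] (faults so far: 4)
  step 6: ref 4 -> FAULT, evict 2, frames=[4,1] (faults so far: 5)
  step 7: ref 1 -> HIT, frames=[4,1] (faults so far: 5)
  step 8: ref 2 -> FAULT, evict 1, frames=[4,2] (faults so far: 6)
  step 9: ref 4 -> HIT, frames=[4,2] (faults so far: 6)
  step 10: ref 1 -> FAULT, evict 2, frames=[4,1] (faults so far: 7)
  Optimal total faults: 7

Answer: 8 9 7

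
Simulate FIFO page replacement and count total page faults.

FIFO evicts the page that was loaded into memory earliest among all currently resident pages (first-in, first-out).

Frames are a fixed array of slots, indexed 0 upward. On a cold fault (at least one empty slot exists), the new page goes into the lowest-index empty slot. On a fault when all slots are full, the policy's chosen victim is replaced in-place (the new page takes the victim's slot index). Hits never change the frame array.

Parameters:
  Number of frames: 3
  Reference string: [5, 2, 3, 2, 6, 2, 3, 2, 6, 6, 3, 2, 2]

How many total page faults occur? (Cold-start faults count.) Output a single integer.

Answer: 4

Derivation:
Step 0: ref 5 → FAULT, frames=[5,-,-]
Step 1: ref 2 → FAULT, frames=[5,2,-]
Step 2: ref 3 → FAULT, frames=[5,2,3]
Step 3: ref 2 → HIT, frames=[5,2,3]
Step 4: ref 6 → FAULT (evict 5), frames=[6,2,3]
Step 5: ref 2 → HIT, frames=[6,2,3]
Step 6: ref 3 → HIT, frames=[6,2,3]
Step 7: ref 2 → HIT, frames=[6,2,3]
Step 8: ref 6 → HIT, frames=[6,2,3]
Step 9: ref 6 → HIT, frames=[6,2,3]
Step 10: ref 3 → HIT, frames=[6,2,3]
Step 11: ref 2 → HIT, frames=[6,2,3]
Step 12: ref 2 → HIT, frames=[6,2,3]
Total faults: 4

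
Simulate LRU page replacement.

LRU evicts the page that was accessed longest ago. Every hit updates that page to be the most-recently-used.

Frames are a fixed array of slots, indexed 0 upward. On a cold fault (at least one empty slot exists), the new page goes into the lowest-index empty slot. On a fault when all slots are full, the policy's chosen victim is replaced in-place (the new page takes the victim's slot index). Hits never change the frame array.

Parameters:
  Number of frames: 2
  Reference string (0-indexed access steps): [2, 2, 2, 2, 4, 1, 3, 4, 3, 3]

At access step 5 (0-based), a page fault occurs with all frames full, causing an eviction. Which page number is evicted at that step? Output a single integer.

Answer: 2

Derivation:
Step 0: ref 2 -> FAULT, frames=[2,-]
Step 1: ref 2 -> HIT, frames=[2,-]
Step 2: ref 2 -> HIT, frames=[2,-]
Step 3: ref 2 -> HIT, frames=[2,-]
Step 4: ref 4 -> FAULT, frames=[2,4]
Step 5: ref 1 -> FAULT, evict 2, frames=[1,4]
At step 5: evicted page 2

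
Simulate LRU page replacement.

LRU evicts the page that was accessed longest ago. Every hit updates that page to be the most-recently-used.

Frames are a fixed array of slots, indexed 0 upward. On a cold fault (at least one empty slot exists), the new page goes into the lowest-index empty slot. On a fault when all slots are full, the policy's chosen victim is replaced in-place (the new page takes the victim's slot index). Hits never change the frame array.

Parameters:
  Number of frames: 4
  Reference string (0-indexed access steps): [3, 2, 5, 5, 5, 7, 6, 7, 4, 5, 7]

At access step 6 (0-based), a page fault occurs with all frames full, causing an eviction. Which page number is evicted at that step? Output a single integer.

Answer: 3

Derivation:
Step 0: ref 3 -> FAULT, frames=[3,-,-,-]
Step 1: ref 2 -> FAULT, frames=[3,2,-,-]
Step 2: ref 5 -> FAULT, frames=[3,2,5,-]
Step 3: ref 5 -> HIT, frames=[3,2,5,-]
Step 4: ref 5 -> HIT, frames=[3,2,5,-]
Step 5: ref 7 -> FAULT, frames=[3,2,5,7]
Step 6: ref 6 -> FAULT, evict 3, frames=[6,2,5,7]
At step 6: evicted page 3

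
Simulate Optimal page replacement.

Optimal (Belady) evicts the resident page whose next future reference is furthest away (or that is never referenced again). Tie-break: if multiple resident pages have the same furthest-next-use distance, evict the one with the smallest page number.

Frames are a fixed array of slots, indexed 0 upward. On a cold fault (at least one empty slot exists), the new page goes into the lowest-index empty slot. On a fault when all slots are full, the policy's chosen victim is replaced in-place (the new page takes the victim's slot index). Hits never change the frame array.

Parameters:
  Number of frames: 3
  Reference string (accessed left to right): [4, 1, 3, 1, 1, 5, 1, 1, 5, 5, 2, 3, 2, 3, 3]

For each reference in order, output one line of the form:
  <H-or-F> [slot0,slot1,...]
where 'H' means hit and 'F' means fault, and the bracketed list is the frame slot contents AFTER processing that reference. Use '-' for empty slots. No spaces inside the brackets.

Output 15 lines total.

F [4,-,-]
F [4,1,-]
F [4,1,3]
H [4,1,3]
H [4,1,3]
F [5,1,3]
H [5,1,3]
H [5,1,3]
H [5,1,3]
H [5,1,3]
F [5,2,3]
H [5,2,3]
H [5,2,3]
H [5,2,3]
H [5,2,3]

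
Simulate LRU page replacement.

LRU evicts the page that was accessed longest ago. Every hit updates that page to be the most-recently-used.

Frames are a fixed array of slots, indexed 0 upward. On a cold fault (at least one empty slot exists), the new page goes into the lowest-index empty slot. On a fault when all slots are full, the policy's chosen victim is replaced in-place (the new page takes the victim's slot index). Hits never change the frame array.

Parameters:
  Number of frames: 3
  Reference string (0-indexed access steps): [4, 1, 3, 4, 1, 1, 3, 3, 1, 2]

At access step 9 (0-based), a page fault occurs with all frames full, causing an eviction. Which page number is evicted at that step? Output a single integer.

Step 0: ref 4 -> FAULT, frames=[4,-,-]
Step 1: ref 1 -> FAULT, frames=[4,1,-]
Step 2: ref 3 -> FAULT, frames=[4,1,3]
Step 3: ref 4 -> HIT, frames=[4,1,3]
Step 4: ref 1 -> HIT, frames=[4,1,3]
Step 5: ref 1 -> HIT, frames=[4,1,3]
Step 6: ref 3 -> HIT, frames=[4,1,3]
Step 7: ref 3 -> HIT, frames=[4,1,3]
Step 8: ref 1 -> HIT, frames=[4,1,3]
Step 9: ref 2 -> FAULT, evict 4, frames=[2,1,3]
At step 9: evicted page 4

Answer: 4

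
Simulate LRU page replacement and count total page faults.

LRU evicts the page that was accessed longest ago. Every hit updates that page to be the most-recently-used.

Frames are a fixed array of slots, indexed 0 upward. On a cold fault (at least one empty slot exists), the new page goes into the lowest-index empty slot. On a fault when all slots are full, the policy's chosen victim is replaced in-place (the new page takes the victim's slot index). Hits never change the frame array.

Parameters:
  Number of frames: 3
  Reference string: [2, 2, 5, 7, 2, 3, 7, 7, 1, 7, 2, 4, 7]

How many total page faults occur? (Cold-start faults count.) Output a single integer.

Answer: 7

Derivation:
Step 0: ref 2 → FAULT, frames=[2,-,-]
Step 1: ref 2 → HIT, frames=[2,-,-]
Step 2: ref 5 → FAULT, frames=[2,5,-]
Step 3: ref 7 → FAULT, frames=[2,5,7]
Step 4: ref 2 → HIT, frames=[2,5,7]
Step 5: ref 3 → FAULT (evict 5), frames=[2,3,7]
Step 6: ref 7 → HIT, frames=[2,3,7]
Step 7: ref 7 → HIT, frames=[2,3,7]
Step 8: ref 1 → FAULT (evict 2), frames=[1,3,7]
Step 9: ref 7 → HIT, frames=[1,3,7]
Step 10: ref 2 → FAULT (evict 3), frames=[1,2,7]
Step 11: ref 4 → FAULT (evict 1), frames=[4,2,7]
Step 12: ref 7 → HIT, frames=[4,2,7]
Total faults: 7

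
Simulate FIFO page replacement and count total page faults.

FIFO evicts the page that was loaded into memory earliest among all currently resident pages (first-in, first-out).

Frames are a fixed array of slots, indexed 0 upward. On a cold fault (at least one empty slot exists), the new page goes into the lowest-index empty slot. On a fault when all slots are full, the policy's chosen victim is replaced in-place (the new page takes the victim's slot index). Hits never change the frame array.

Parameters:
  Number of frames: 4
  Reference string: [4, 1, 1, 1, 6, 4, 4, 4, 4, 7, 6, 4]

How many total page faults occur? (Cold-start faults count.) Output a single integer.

Step 0: ref 4 → FAULT, frames=[4,-,-,-]
Step 1: ref 1 → FAULT, frames=[4,1,-,-]
Step 2: ref 1 → HIT, frames=[4,1,-,-]
Step 3: ref 1 → HIT, frames=[4,1,-,-]
Step 4: ref 6 → FAULT, frames=[4,1,6,-]
Step 5: ref 4 → HIT, frames=[4,1,6,-]
Step 6: ref 4 → HIT, frames=[4,1,6,-]
Step 7: ref 4 → HIT, frames=[4,1,6,-]
Step 8: ref 4 → HIT, frames=[4,1,6,-]
Step 9: ref 7 → FAULT, frames=[4,1,6,7]
Step 10: ref 6 → HIT, frames=[4,1,6,7]
Step 11: ref 4 → HIT, frames=[4,1,6,7]
Total faults: 4

Answer: 4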